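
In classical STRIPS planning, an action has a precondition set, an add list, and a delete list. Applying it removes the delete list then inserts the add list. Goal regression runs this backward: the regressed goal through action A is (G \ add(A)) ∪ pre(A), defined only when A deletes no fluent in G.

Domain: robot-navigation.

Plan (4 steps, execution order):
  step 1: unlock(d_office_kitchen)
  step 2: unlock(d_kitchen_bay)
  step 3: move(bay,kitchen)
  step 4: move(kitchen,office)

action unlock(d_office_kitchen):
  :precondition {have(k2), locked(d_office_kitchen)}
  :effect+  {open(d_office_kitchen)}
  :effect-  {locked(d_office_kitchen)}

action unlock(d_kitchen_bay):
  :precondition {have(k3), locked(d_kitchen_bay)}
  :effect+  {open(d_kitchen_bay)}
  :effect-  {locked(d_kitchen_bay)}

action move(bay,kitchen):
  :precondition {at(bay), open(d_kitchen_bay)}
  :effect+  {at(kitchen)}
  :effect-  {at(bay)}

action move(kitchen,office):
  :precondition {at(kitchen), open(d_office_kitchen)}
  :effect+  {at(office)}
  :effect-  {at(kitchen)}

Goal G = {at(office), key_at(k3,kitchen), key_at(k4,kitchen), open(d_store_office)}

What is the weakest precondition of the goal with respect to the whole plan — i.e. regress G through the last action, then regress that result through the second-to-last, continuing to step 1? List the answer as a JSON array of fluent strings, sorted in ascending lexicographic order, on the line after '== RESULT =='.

Regress step by step:
  through step 4 (move(kitchen,office)): drop {at(office)}, keep {key_at(k3,kitchen), key_at(k4,kitchen), open(d_store_office)}, require {at(kitchen), open(d_office_kitchen)}
    → {at(kitchen), key_at(k3,kitchen), key_at(k4,kitchen), open(d_office_kitchen), open(d_store_office)}
  through step 3 (move(bay,kitchen)): drop {at(kitchen)}, keep {key_at(k3,kitchen), key_at(k4,kitchen), open(d_office_kitchen), open(d_store_office)}, require {at(bay), open(d_kitchen_bay)}
    → {at(bay), key_at(k3,kitchen), key_at(k4,kitchen), open(d_kitchen_bay), open(d_office_kitchen), open(d_store_office)}
  through step 2 (unlock(d_kitchen_bay)): drop {open(d_kitchen_bay)}, keep {at(bay), key_at(k3,kitchen), key_at(k4,kitchen), open(d_office_kitchen), open(d_store_office)}, require {have(k3), locked(d_kitchen_bay)}
    → {at(bay), have(k3), key_at(k3,kitchen), key_at(k4,kitchen), locked(d_kitchen_bay), open(d_office_kitchen), open(d_store_office)}
  through step 1 (unlock(d_office_kitchen)): drop {open(d_office_kitchen)}, keep {at(bay), have(k3), key_at(k3,kitchen), key_at(k4,kitchen), locked(d_kitchen_bay), open(d_store_office)}, require {have(k2), locked(d_office_kitchen)}
    → {at(bay), have(k2), have(k3), key_at(k3,kitchen), key_at(k4,kitchen), locked(d_kitchen_bay), locked(d_office_kitchen), open(d_store_office)}

== RESULT ==
["at(bay)", "have(k2)", "have(k3)", "key_at(k3,kitchen)", "key_at(k4,kitchen)", "locked(d_kitchen_bay)", "locked(d_office_kitchen)", "open(d_store_office)"]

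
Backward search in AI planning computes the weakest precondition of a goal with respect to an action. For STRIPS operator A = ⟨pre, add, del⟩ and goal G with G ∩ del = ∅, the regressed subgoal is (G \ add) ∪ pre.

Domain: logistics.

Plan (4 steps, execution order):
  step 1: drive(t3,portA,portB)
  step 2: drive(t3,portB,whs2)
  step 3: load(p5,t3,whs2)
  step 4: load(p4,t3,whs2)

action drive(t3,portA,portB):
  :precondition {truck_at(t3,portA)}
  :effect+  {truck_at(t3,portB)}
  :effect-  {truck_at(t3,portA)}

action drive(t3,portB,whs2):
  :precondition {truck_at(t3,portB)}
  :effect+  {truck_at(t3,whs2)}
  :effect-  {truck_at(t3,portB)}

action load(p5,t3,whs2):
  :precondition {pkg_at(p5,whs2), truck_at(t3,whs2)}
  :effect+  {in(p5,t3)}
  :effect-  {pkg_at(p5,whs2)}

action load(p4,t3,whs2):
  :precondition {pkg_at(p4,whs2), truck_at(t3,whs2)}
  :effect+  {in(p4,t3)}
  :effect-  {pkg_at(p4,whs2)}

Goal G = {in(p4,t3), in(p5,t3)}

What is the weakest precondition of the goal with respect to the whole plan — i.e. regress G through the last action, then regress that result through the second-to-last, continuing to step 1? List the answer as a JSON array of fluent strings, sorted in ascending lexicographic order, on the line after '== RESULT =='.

Work backward from the goal:
  through step 4 (load(p4,t3,whs2)): drop {in(p4,t3)}, keep {in(p5,t3)}, require {pkg_at(p4,whs2), truck_at(t3,whs2)}
    → {in(p5,t3), pkg_at(p4,whs2), truck_at(t3,whs2)}
  through step 3 (load(p5,t3,whs2)): drop {in(p5,t3)}, keep {pkg_at(p4,whs2), truck_at(t3,whs2)}, require {pkg_at(p5,whs2), truck_at(t3,whs2)}
    → {pkg_at(p4,whs2), pkg_at(p5,whs2), truck_at(t3,whs2)}
  through step 2 (drive(t3,portB,whs2)): drop {truck_at(t3,whs2)}, keep {pkg_at(p4,whs2), pkg_at(p5,whs2)}, require {truck_at(t3,portB)}
    → {pkg_at(p4,whs2), pkg_at(p5,whs2), truck_at(t3,portB)}
  through step 1 (drive(t3,portA,portB)): drop {truck_at(t3,portB)}, keep {pkg_at(p4,whs2), pkg_at(p5,whs2)}, require {truck_at(t3,portA)}
    → {pkg_at(p4,whs2), pkg_at(p5,whs2), truck_at(t3,portA)}

== RESULT ==
["pkg_at(p4,whs2)", "pkg_at(p5,whs2)", "truck_at(t3,portA)"]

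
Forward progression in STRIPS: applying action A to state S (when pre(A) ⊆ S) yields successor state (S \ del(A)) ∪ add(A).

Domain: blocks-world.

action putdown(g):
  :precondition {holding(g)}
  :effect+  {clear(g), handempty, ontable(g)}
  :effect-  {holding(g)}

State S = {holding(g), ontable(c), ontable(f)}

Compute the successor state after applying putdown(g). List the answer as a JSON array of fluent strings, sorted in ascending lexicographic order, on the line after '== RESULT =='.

Compute (S \ del) ∪ add:
  pre ⊆ S: {holding(g)} ⊆ S  — applicable
  S \ del = {ontable(c), ontable(f)}
  ∪ add   = {clear(g), handempty, ontable(c), ontable(f), ontable(g)}

== RESULT ==
["clear(g)", "handempty", "ontable(c)", "ontable(f)", "ontable(g)"]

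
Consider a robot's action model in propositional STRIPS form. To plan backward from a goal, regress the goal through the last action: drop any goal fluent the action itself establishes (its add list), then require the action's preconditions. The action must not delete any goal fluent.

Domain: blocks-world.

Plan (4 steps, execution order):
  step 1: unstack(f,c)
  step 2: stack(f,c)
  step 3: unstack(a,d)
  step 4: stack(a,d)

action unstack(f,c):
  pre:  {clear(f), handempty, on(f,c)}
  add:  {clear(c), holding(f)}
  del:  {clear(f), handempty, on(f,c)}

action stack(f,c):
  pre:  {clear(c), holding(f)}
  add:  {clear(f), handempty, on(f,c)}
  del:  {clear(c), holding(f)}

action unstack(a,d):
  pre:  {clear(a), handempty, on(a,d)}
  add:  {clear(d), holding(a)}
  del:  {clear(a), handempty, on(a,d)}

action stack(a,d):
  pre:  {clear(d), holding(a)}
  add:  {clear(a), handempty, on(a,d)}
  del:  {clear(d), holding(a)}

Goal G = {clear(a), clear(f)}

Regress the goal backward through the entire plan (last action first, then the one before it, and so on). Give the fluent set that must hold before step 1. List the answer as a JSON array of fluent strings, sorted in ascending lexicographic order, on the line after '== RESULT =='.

Regress step by step:
  through step 4 (stack(a,d)): drop {clear(a)}, keep {clear(f)}, require {clear(d), holding(a)}
    → {clear(d), clear(f), holding(a)}
  through step 3 (unstack(a,d)): drop {clear(d), holding(a)}, keep {clear(f)}, require {clear(a), handempty, on(a,d)}
    → {clear(a), clear(f), handempty, on(a,d)}
  through step 2 (stack(f,c)): drop {clear(f), handempty}, keep {clear(a), on(a,d)}, require {clear(c), holding(f)}
    → {clear(a), clear(c), holding(f), on(a,d)}
  through step 1 (unstack(f,c)): drop {clear(c), holding(f)}, keep {clear(a), on(a,d)}, require {clear(f), handempty, on(f,c)}
    → {clear(a), clear(f), handempty, on(a,d), on(f,c)}

== RESULT ==
["clear(a)", "clear(f)", "handempty", "on(a,d)", "on(f,c)"]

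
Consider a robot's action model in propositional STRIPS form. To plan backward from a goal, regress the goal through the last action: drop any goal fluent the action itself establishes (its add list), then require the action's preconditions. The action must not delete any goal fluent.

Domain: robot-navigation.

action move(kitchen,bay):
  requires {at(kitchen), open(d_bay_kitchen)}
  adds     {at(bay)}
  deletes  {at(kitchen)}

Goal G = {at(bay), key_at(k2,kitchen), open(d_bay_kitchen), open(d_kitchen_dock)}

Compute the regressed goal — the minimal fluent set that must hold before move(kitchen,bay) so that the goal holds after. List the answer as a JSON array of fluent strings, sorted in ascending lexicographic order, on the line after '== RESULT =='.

Compute (G \ add) ∪ pre:
  G ∩ del = {}  (empty — regression defined)
  G \ add = {at(bay), key_at(k2,kitchen), open(d_bay_kitchen), open(d_kitchen_dock)} \ {at(bay)} = {key_at(k2,kitchen), open(d_bay_kitchen), open(d_kitchen_dock)}
  ∪ pre   = {key_at(k2,kitchen), open(d_bay_kitchen), open(d_kitchen_dock)} ∪ {at(kitchen), open(d_bay_kitchen)}
          = {at(kitchen), key_at(k2,kitchen), open(d_bay_kitchen), open(d_kitchen_dock)}

== RESULT ==
["at(kitchen)", "key_at(k2,kitchen)", "open(d_bay_kitchen)", "open(d_kitchen_dock)"]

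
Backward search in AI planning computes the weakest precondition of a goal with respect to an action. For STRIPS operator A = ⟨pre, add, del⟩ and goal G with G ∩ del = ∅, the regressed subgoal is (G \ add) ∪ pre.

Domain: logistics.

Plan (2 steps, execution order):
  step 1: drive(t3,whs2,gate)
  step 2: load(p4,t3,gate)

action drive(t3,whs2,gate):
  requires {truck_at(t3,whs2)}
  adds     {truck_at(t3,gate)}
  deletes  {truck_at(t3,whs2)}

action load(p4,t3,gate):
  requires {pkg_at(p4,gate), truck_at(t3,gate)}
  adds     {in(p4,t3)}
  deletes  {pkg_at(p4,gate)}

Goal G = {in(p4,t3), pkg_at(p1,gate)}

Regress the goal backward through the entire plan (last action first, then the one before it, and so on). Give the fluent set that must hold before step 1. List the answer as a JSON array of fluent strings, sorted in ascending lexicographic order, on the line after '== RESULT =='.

Work backward from the goal:
  through step 2 (load(p4,t3,gate)): drop {in(p4,t3)}, keep {pkg_at(p1,gate)}, require {pkg_at(p4,gate), truck_at(t3,gate)}
    → {pkg_at(p1,gate), pkg_at(p4,gate), truck_at(t3,gate)}
  through step 1 (drive(t3,whs2,gate)): drop {truck_at(t3,gate)}, keep {pkg_at(p1,gate), pkg_at(p4,gate)}, require {truck_at(t3,whs2)}
    → {pkg_at(p1,gate), pkg_at(p4,gate), truck_at(t3,whs2)}

== RESULT ==
["pkg_at(p1,gate)", "pkg_at(p4,gate)", "truck_at(t3,whs2)"]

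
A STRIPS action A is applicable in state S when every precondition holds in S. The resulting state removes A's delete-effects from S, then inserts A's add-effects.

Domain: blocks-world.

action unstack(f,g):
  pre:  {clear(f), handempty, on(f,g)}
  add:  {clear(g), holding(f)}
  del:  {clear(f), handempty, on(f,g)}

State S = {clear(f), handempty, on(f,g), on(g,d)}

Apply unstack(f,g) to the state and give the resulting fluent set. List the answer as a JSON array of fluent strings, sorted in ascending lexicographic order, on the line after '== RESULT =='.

Progress:
  pre ⊆ S: {clear(f), handempty, on(f,g)} ⊆ S  — applicable
  S \ del = {on(g,d)}
  ∪ add   = {clear(g), holding(f), on(g,d)}

== RESULT ==
["clear(g)", "holding(f)", "on(g,d)"]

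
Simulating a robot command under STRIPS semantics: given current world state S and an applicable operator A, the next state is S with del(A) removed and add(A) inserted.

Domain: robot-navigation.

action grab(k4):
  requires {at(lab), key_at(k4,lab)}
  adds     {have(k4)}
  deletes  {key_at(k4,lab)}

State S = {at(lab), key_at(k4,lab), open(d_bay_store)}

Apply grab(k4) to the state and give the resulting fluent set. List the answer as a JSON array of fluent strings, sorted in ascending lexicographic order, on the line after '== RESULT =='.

Compute (S \ del) ∪ add:
  pre ⊆ S: {at(lab), key_at(k4,lab)} ⊆ S  — applicable
  S \ del = {at(lab), open(d_bay_store)}
  ∪ add   = {at(lab), have(k4), open(d_bay_store)}

== RESULT ==
["at(lab)", "have(k4)", "open(d_bay_store)"]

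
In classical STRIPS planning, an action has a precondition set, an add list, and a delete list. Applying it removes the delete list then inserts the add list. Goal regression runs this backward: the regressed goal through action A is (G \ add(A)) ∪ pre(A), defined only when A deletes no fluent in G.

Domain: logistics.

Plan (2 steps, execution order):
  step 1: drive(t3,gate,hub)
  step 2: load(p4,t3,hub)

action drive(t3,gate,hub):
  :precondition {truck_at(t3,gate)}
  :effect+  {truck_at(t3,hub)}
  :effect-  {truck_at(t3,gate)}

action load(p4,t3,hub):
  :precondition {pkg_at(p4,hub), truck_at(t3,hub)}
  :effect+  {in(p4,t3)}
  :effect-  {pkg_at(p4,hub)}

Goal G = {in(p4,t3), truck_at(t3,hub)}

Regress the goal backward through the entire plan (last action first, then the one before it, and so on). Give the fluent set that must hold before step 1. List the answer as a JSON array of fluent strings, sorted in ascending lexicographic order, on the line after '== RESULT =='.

Regress step by step:
  through step 2 (load(p4,t3,hub)): drop {in(p4,t3)}, keep {truck_at(t3,hub)}, require {pkg_at(p4,hub), truck_at(t3,hub)}
    → {pkg_at(p4,hub), truck_at(t3,hub)}
  through step 1 (drive(t3,gate,hub)): drop {truck_at(t3,hub)}, keep {pkg_at(p4,hub)}, require {truck_at(t3,gate)}
    → {pkg_at(p4,hub), truck_at(t3,gate)}

== RESULT ==
["pkg_at(p4,hub)", "truck_at(t3,gate)"]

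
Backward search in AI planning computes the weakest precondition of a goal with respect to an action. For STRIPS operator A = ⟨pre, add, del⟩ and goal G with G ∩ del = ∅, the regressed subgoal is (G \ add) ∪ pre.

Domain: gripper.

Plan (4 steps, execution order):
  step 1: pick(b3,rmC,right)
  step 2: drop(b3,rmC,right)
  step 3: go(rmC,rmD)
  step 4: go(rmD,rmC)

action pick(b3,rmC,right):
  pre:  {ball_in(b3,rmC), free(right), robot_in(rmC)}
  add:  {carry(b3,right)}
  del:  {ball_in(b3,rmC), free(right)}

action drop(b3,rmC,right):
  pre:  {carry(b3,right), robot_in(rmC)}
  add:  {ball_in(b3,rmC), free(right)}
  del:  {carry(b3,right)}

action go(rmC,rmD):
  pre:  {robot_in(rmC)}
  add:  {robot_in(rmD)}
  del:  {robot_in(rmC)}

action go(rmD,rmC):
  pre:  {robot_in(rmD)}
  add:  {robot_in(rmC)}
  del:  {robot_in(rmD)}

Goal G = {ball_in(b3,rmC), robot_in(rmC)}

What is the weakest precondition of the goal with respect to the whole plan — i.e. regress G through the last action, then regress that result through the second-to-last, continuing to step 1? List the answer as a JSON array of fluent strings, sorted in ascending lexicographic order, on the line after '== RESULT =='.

Work backward from the goal:
  through step 4 (go(rmD,rmC)): drop {robot_in(rmC)}, keep {ball_in(b3,rmC)}, require {robot_in(rmD)}
    → {ball_in(b3,rmC), robot_in(rmD)}
  through step 3 (go(rmC,rmD)): drop {robot_in(rmD)}, keep {ball_in(b3,rmC)}, require {robot_in(rmC)}
    → {ball_in(b3,rmC), robot_in(rmC)}
  through step 2 (drop(b3,rmC,right)): drop {ball_in(b3,rmC)}, keep {robot_in(rmC)}, require {carry(b3,right), robot_in(rmC)}
    → {carry(b3,right), robot_in(rmC)}
  through step 1 (pick(b3,rmC,right)): drop {carry(b3,right)}, keep {robot_in(rmC)}, require {ball_in(b3,rmC), free(right), robot_in(rmC)}
    → {ball_in(b3,rmC), free(right), robot_in(rmC)}

== RESULT ==
["ball_in(b3,rmC)", "free(right)", "robot_in(rmC)"]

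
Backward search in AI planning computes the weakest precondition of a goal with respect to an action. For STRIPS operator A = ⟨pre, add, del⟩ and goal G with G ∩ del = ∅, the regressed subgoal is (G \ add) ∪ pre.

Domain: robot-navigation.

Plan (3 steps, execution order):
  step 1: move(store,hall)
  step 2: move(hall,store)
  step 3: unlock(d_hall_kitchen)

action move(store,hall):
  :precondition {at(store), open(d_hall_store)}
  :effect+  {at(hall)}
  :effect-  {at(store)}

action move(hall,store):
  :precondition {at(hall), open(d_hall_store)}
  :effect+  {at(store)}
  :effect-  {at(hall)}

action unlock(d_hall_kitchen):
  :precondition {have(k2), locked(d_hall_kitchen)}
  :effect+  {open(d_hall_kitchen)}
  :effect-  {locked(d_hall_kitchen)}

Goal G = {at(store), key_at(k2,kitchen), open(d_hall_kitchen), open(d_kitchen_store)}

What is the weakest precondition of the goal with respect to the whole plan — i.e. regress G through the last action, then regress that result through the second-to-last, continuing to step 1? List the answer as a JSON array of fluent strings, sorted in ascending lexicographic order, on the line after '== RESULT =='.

Work backward from the goal:
  through step 3 (unlock(d_hall_kitchen)): drop {open(d_hall_kitchen)}, keep {at(store), key_at(k2,kitchen), open(d_kitchen_store)}, require {have(k2), locked(d_hall_kitchen)}
    → {at(store), have(k2), key_at(k2,kitchen), locked(d_hall_kitchen), open(d_kitchen_store)}
  through step 2 (move(hall,store)): drop {at(store)}, keep {have(k2), key_at(k2,kitchen), locked(d_hall_kitchen), open(d_kitchen_store)}, require {at(hall), open(d_hall_store)}
    → {at(hall), have(k2), key_at(k2,kitchen), locked(d_hall_kitchen), open(d_hall_store), open(d_kitchen_store)}
  through step 1 (move(store,hall)): drop {at(hall)}, keep {have(k2), key_at(k2,kitchen), locked(d_hall_kitchen), open(d_hall_store), open(d_kitchen_store)}, require {at(store), open(d_hall_store)}
    → {at(store), have(k2), key_at(k2,kitchen), locked(d_hall_kitchen), open(d_hall_store), open(d_kitchen_store)}

== RESULT ==
["at(store)", "have(k2)", "key_at(k2,kitchen)", "locked(d_hall_kitchen)", "open(d_hall_store)", "open(d_kitchen_store)"]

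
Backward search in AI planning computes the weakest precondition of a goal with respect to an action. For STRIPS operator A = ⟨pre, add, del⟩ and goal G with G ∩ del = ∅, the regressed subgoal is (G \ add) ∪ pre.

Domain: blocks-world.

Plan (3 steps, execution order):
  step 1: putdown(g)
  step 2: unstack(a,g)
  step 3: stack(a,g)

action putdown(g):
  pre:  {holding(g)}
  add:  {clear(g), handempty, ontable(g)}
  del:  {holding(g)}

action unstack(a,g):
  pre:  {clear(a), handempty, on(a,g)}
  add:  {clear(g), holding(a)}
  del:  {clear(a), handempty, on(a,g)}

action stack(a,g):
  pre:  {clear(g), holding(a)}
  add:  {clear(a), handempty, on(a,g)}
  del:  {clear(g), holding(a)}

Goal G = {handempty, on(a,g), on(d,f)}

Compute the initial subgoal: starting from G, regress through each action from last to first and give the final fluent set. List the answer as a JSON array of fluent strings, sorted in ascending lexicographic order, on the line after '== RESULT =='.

Regress step by step:
  through step 3 (stack(a,g)): drop {handempty, on(a,g)}, keep {on(d,f)}, require {clear(g), holding(a)}
    → {clear(g), holding(a), on(d,f)}
  through step 2 (unstack(a,g)): drop {clear(g), holding(a)}, keep {on(d,f)}, require {clear(a), handempty, on(a,g)}
    → {clear(a), handempty, on(a,g), on(d,f)}
  through step 1 (putdown(g)): drop {handempty}, keep {clear(a), on(a,g), on(d,f)}, require {holding(g)}
    → {clear(a), holding(g), on(a,g), on(d,f)}

== RESULT ==
["clear(a)", "holding(g)", "on(a,g)", "on(d,f)"]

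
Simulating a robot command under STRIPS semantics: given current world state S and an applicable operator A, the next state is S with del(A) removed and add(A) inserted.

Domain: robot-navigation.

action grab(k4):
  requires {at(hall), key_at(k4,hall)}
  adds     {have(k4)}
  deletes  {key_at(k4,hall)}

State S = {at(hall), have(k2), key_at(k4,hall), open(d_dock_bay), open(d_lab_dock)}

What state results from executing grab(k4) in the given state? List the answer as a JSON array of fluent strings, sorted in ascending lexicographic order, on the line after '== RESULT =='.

Progress:
  pre ⊆ S: {at(hall), key_at(k4,hall)} ⊆ S  — applicable
  S \ del = {at(hall), have(k2), open(d_dock_bay), open(d_lab_dock)}
  ∪ add   = {at(hall), have(k2), have(k4), open(d_dock_bay), open(d_lab_dock)}

== RESULT ==
["at(hall)", "have(k2)", "have(k4)", "open(d_dock_bay)", "open(d_lab_dock)"]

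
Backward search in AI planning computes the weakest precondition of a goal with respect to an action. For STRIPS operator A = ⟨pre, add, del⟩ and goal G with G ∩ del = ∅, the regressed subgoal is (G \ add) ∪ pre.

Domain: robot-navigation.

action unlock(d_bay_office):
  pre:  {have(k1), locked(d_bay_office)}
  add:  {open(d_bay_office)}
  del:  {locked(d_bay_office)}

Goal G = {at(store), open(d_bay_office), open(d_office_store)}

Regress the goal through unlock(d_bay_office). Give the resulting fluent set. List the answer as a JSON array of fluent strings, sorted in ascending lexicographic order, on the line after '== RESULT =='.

Compute (G \ add) ∪ pre:
  G ∩ del = {}  (empty — regression defined)
  G \ add = {at(store), open(d_bay_office), open(d_office_store)} \ {open(d_bay_office)} = {at(store), open(d_office_store)}
  ∪ pre   = {at(store), open(d_office_store)} ∪ {have(k1), locked(d_bay_office)}
          = {at(store), have(k1), locked(d_bay_office), open(d_office_store)}

== RESULT ==
["at(store)", "have(k1)", "locked(d_bay_office)", "open(d_office_store)"]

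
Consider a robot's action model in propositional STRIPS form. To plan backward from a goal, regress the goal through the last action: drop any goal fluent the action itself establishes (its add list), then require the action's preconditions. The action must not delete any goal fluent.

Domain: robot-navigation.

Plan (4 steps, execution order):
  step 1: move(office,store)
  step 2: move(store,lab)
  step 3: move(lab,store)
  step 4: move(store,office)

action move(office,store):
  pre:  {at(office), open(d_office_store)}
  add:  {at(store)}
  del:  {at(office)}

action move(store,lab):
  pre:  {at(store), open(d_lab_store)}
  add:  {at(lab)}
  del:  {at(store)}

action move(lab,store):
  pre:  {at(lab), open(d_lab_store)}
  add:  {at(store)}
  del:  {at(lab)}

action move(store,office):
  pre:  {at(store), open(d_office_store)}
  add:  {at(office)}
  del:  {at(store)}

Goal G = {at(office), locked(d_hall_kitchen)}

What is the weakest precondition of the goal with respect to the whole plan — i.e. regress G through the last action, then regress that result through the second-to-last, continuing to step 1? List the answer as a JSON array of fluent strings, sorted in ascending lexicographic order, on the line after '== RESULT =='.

Regress step by step:
  through step 4 (move(store,office)): drop {at(office)}, keep {locked(d_hall_kitchen)}, require {at(store), open(d_office_store)}
    → {at(store), locked(d_hall_kitchen), open(d_office_store)}
  through step 3 (move(lab,store)): drop {at(store)}, keep {locked(d_hall_kitchen), open(d_office_store)}, require {at(lab), open(d_lab_store)}
    → {at(lab), locked(d_hall_kitchen), open(d_lab_store), open(d_office_store)}
  through step 2 (move(store,lab)): drop {at(lab)}, keep {locked(d_hall_kitchen), open(d_lab_store), open(d_office_store)}, require {at(store), open(d_lab_store)}
    → {at(store), locked(d_hall_kitchen), open(d_lab_store), open(d_office_store)}
  through step 1 (move(office,store)): drop {at(store)}, keep {locked(d_hall_kitchen), open(d_lab_store), open(d_office_store)}, require {at(office), open(d_office_store)}
    → {at(office), locked(d_hall_kitchen), open(d_lab_store), open(d_office_store)}

== RESULT ==
["at(office)", "locked(d_hall_kitchen)", "open(d_lab_store)", "open(d_office_store)"]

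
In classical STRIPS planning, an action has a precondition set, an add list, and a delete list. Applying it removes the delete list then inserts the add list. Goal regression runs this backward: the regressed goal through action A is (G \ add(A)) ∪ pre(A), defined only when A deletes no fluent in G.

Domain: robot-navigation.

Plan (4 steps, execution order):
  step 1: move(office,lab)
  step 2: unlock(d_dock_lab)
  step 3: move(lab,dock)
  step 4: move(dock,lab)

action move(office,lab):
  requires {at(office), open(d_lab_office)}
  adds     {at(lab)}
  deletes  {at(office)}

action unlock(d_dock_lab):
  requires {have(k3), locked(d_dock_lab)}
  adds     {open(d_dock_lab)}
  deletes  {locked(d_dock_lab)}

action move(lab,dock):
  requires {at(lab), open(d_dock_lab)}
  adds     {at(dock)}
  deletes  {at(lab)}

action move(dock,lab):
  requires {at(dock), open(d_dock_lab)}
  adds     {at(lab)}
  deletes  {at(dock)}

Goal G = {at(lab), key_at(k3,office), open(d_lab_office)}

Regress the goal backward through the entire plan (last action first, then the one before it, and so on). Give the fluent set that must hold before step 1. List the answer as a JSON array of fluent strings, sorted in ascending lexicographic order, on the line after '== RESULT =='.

Regress step by step:
  through step 4 (move(dock,lab)): drop {at(lab)}, keep {key_at(k3,office), open(d_lab_office)}, require {at(dock), open(d_dock_lab)}
    → {at(dock), key_at(k3,office), open(d_dock_lab), open(d_lab_office)}
  through step 3 (move(lab,dock)): drop {at(dock)}, keep {key_at(k3,office), open(d_dock_lab), open(d_lab_office)}, require {at(lab), open(d_dock_lab)}
    → {at(lab), key_at(k3,office), open(d_dock_lab), open(d_lab_office)}
  through step 2 (unlock(d_dock_lab)): drop {open(d_dock_lab)}, keep {at(lab), key_at(k3,office), open(d_lab_office)}, require {have(k3), locked(d_dock_lab)}
    → {at(lab), have(k3), key_at(k3,office), locked(d_dock_lab), open(d_lab_office)}
  through step 1 (move(office,lab)): drop {at(lab)}, keep {have(k3), key_at(k3,office), locked(d_dock_lab), open(d_lab_office)}, require {at(office), open(d_lab_office)}
    → {at(office), have(k3), key_at(k3,office), locked(d_dock_lab), open(d_lab_office)}

== RESULT ==
["at(office)", "have(k3)", "key_at(k3,office)", "locked(d_dock_lab)", "open(d_lab_office)"]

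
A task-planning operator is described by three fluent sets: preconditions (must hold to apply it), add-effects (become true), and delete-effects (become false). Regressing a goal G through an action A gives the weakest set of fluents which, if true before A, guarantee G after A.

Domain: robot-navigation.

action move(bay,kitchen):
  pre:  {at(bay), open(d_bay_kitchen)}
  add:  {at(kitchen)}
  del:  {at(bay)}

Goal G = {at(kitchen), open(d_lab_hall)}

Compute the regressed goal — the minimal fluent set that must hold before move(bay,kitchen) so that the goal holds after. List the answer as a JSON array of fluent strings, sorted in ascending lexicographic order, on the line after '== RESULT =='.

Compute (G \ add) ∪ pre:
  G ∩ del = {}  (empty — regression defined)
  G \ add = {at(kitchen), open(d_lab_hall)} \ {at(kitchen)} = {open(d_lab_hall)}
  ∪ pre   = {open(d_lab_hall)} ∪ {at(bay), open(d_bay_kitchen)}
          = {at(bay), open(d_bay_kitchen), open(d_lab_hall)}

== RESULT ==
["at(bay)", "open(d_bay_kitchen)", "open(d_lab_hall)"]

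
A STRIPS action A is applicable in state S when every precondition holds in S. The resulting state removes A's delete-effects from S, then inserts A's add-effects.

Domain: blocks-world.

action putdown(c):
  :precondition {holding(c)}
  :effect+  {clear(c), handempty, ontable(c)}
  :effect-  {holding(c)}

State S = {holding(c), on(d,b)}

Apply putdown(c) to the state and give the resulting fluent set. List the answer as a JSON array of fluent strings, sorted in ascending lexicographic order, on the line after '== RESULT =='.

Compute (S \ del) ∪ add:
  pre ⊆ S: {holding(c)} ⊆ S  — applicable
  S \ del = {on(d,b)}
  ∪ add   = {clear(c), handempty, on(d,b), ontable(c)}

== RESULT ==
["clear(c)", "handempty", "on(d,b)", "ontable(c)"]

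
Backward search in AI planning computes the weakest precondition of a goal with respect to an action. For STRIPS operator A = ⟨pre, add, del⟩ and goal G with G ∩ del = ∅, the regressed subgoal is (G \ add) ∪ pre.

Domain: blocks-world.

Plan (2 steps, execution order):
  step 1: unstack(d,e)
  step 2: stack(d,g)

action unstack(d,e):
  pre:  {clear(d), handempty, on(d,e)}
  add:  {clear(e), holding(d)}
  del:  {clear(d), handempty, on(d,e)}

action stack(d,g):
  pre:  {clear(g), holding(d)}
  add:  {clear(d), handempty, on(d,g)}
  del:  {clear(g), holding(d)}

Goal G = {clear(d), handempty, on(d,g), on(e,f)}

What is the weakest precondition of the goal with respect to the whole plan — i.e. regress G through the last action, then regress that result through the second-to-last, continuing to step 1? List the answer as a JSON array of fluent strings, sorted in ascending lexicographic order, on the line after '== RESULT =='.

Regress step by step:
  through step 2 (stack(d,g)): drop {clear(d), handempty, on(d,g)}, keep {on(e,f)}, require {clear(g), holding(d)}
    → {clear(g), holding(d), on(e,f)}
  through step 1 (unstack(d,e)): drop {holding(d)}, keep {clear(g), on(e,f)}, require {clear(d), handempty, on(d,e)}
    → {clear(d), clear(g), handempty, on(d,e), on(e,f)}

== RESULT ==
["clear(d)", "clear(g)", "handempty", "on(d,e)", "on(e,f)"]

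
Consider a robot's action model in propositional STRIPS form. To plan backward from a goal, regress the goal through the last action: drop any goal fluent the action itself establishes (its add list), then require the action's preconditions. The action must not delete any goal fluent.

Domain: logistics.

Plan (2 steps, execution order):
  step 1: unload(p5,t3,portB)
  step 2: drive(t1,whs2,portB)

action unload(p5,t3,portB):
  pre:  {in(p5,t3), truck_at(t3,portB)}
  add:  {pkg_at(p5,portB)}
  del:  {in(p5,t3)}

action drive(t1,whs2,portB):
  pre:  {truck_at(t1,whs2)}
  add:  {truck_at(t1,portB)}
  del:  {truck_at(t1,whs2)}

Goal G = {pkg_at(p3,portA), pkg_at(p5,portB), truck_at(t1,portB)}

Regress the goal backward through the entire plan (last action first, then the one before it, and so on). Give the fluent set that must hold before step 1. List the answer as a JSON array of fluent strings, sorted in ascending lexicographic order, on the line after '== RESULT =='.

Work backward from the goal:
  through step 2 (drive(t1,whs2,portB)): drop {truck_at(t1,portB)}, keep {pkg_at(p3,portA), pkg_at(p5,portB)}, require {truck_at(t1,whs2)}
    → {pkg_at(p3,portA), pkg_at(p5,portB), truck_at(t1,whs2)}
  through step 1 (unload(p5,t3,portB)): drop {pkg_at(p5,portB)}, keep {pkg_at(p3,portA), truck_at(t1,whs2)}, require {in(p5,t3), truck_at(t3,portB)}
    → {in(p5,t3), pkg_at(p3,portA), truck_at(t1,whs2), truck_at(t3,portB)}

== RESULT ==
["in(p5,t3)", "pkg_at(p3,portA)", "truck_at(t1,whs2)", "truck_at(t3,portB)"]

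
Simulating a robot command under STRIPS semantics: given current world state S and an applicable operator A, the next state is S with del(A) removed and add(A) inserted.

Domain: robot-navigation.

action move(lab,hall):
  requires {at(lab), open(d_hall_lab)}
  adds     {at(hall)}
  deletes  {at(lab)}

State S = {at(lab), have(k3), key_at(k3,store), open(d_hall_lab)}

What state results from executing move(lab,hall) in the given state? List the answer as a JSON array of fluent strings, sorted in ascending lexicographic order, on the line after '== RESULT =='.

Progress:
  pre ⊆ S: {at(lab), open(d_hall_lab)} ⊆ S  — applicable
  S \ del = {have(k3), key_at(k3,store), open(d_hall_lab)}
  ∪ add   = {at(hall), have(k3), key_at(k3,store), open(d_hall_lab)}

== RESULT ==
["at(hall)", "have(k3)", "key_at(k3,store)", "open(d_hall_lab)"]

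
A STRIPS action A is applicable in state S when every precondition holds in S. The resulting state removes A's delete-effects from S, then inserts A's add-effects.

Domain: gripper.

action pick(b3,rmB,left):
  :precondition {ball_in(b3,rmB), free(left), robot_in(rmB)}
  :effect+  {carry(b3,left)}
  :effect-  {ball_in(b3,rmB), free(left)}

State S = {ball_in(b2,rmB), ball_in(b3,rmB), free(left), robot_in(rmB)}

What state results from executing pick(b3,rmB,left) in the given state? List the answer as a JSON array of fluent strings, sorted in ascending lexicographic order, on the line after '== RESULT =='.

Compute (S \ del) ∪ add:
  pre ⊆ S: {ball_in(b3,rmB), free(left), robot_in(rmB)} ⊆ S  — applicable
  S \ del = {ball_in(b2,rmB), robot_in(rmB)}
  ∪ add   = {ball_in(b2,rmB), carry(b3,left), robot_in(rmB)}

== RESULT ==
["ball_in(b2,rmB)", "carry(b3,left)", "robot_in(rmB)"]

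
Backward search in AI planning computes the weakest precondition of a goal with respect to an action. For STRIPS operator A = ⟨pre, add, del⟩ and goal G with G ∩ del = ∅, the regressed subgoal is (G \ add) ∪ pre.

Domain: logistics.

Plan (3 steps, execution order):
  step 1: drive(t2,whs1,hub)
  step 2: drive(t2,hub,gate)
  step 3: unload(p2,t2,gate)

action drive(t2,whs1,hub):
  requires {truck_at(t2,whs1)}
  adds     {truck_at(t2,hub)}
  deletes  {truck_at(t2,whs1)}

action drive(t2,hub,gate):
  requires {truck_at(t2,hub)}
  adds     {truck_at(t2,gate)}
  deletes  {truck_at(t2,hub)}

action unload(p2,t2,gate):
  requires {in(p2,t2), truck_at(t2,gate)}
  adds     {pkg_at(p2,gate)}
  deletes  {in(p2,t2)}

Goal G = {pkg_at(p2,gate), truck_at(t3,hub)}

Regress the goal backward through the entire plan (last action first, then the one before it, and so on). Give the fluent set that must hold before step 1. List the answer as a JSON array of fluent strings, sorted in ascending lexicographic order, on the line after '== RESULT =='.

Work backward from the goal:
  through step 3 (unload(p2,t2,gate)): drop {pkg_at(p2,gate)}, keep {truck_at(t3,hub)}, require {in(p2,t2), truck_at(t2,gate)}
    → {in(p2,t2), truck_at(t2,gate), truck_at(t3,hub)}
  through step 2 (drive(t2,hub,gate)): drop {truck_at(t2,gate)}, keep {in(p2,t2), truck_at(t3,hub)}, require {truck_at(t2,hub)}
    → {in(p2,t2), truck_at(t2,hub), truck_at(t3,hub)}
  through step 1 (drive(t2,whs1,hub)): drop {truck_at(t2,hub)}, keep {in(p2,t2), truck_at(t3,hub)}, require {truck_at(t2,whs1)}
    → {in(p2,t2), truck_at(t2,whs1), truck_at(t3,hub)}

== RESULT ==
["in(p2,t2)", "truck_at(t2,whs1)", "truck_at(t3,hub)"]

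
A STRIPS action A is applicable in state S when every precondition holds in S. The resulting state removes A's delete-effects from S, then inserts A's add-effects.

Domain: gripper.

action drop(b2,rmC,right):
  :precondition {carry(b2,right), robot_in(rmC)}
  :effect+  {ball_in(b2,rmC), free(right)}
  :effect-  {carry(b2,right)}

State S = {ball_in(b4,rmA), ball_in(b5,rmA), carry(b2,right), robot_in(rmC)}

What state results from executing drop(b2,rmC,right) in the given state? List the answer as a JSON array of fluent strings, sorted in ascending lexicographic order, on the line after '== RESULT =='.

Progress:
  pre ⊆ S: {carry(b2,right), robot_in(rmC)} ⊆ S  — applicable
  S \ del = {ball_in(b4,rmA), ball_in(b5,rmA), robot_in(rmC)}
  ∪ add   = {ball_in(b2,rmC), ball_in(b4,rmA), ball_in(b5,rmA), free(right), robot_in(rmC)}

== RESULT ==
["ball_in(b2,rmC)", "ball_in(b4,rmA)", "ball_in(b5,rmA)", "free(right)", "robot_in(rmC)"]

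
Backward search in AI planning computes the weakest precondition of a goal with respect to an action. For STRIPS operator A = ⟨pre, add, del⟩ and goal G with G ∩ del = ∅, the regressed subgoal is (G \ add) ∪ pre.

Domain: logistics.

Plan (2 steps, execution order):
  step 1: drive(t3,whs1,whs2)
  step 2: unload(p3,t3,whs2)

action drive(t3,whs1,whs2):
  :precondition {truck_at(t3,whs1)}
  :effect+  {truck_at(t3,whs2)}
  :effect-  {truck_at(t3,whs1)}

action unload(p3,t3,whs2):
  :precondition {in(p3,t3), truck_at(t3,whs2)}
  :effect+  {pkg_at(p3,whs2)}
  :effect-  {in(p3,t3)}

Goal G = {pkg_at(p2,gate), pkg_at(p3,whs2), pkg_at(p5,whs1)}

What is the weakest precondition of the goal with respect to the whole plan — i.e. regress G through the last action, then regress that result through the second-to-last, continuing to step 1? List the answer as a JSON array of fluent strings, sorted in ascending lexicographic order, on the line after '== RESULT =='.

Work backward from the goal:
  through step 2 (unload(p3,t3,whs2)): drop {pkg_at(p3,whs2)}, keep {pkg_at(p2,gate), pkg_at(p5,whs1)}, require {in(p3,t3), truck_at(t3,whs2)}
    → {in(p3,t3), pkg_at(p2,gate), pkg_at(p5,whs1), truck_at(t3,whs2)}
  through step 1 (drive(t3,whs1,whs2)): drop {truck_at(t3,whs2)}, keep {in(p3,t3), pkg_at(p2,gate), pkg_at(p5,whs1)}, require {truck_at(t3,whs1)}
    → {in(p3,t3), pkg_at(p2,gate), pkg_at(p5,whs1), truck_at(t3,whs1)}

== RESULT ==
["in(p3,t3)", "pkg_at(p2,gate)", "pkg_at(p5,whs1)", "truck_at(t3,whs1)"]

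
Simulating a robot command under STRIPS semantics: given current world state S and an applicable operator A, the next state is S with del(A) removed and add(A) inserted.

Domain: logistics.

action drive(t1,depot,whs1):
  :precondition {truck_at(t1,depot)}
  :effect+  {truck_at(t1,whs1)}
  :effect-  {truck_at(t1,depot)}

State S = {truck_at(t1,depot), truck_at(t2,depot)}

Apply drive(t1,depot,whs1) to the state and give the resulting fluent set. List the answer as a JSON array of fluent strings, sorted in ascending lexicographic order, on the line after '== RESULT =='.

Progress:
  pre ⊆ S: {truck_at(t1,depot)} ⊆ S  — applicable
  S \ del = {truck_at(t2,depot)}
  ∪ add   = {truck_at(t1,whs1), truck_at(t2,depot)}

== RESULT ==
["truck_at(t1,whs1)", "truck_at(t2,depot)"]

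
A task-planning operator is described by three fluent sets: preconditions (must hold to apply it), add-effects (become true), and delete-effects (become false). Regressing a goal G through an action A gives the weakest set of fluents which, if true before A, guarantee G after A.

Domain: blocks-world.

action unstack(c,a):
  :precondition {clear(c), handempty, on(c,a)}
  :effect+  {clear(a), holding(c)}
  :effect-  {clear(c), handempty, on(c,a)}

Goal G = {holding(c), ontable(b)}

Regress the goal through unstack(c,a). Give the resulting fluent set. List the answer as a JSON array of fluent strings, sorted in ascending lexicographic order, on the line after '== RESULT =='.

Compute (G \ add) ∪ pre:
  G ∩ del = {}  (empty — regression defined)
  G \ add = {holding(c), ontable(b)} \ {clear(a), holding(c)} = {ontable(b)}
  ∪ pre   = {ontable(b)} ∪ {clear(c), handempty, on(c,a)}
          = {clear(c), handempty, on(c,a), ontable(b)}

== RESULT ==
["clear(c)", "handempty", "on(c,a)", "ontable(b)"]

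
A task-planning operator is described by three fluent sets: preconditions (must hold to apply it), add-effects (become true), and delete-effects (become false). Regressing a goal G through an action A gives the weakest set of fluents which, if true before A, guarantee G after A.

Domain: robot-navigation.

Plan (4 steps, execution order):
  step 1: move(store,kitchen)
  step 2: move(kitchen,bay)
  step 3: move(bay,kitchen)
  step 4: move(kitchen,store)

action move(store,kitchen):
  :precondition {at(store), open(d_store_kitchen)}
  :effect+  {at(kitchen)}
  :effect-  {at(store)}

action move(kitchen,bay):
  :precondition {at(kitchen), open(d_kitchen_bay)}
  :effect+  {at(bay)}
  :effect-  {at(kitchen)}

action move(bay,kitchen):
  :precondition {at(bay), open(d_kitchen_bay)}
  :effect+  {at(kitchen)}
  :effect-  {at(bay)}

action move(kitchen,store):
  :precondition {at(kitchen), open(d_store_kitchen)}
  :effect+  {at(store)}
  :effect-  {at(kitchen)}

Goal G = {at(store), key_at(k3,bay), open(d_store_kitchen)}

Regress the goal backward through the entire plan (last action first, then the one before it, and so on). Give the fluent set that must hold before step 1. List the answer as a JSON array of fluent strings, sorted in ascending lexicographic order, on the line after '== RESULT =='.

Work backward from the goal:
  through step 4 (move(kitchen,store)): drop {at(store)}, keep {key_at(k3,bay), open(d_store_kitchen)}, require {at(kitchen), open(d_store_kitchen)}
    → {at(kitchen), key_at(k3,bay), open(d_store_kitchen)}
  through step 3 (move(bay,kitchen)): drop {at(kitchen)}, keep {key_at(k3,bay), open(d_store_kitchen)}, require {at(bay), open(d_kitchen_bay)}
    → {at(bay), key_at(k3,bay), open(d_kitchen_bay), open(d_store_kitchen)}
  through step 2 (move(kitchen,bay)): drop {at(bay)}, keep {key_at(k3,bay), open(d_kitchen_bay), open(d_store_kitchen)}, require {at(kitchen), open(d_kitchen_bay)}
    → {at(kitchen), key_at(k3,bay), open(d_kitchen_bay), open(d_store_kitchen)}
  through step 1 (move(store,kitchen)): drop {at(kitchen)}, keep {key_at(k3,bay), open(d_kitchen_bay), open(d_store_kitchen)}, require {at(store), open(d_store_kitchen)}
    → {at(store), key_at(k3,bay), open(d_kitchen_bay), open(d_store_kitchen)}

== RESULT ==
["at(store)", "key_at(k3,bay)", "open(d_kitchen_bay)", "open(d_store_kitchen)"]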